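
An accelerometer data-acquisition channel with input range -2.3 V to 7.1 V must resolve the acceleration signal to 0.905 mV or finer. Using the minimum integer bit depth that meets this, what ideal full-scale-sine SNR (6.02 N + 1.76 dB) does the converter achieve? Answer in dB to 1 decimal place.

Full-scale range = 7.1 V − (-2.3 V) = 9.4 V.
Levels needed ≥ 9.4/0.905 mV = 10390. 2^14 = 16384 suffices, so N_min = 14.
6.02(14) + 1.76 = 86.04 dB.

86.0 dB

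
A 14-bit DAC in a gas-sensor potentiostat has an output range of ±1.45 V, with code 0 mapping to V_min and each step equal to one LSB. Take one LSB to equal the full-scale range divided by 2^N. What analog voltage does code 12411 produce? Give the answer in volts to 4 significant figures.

The full-scale span is 1.45 − (-1.45) = 2.9 V. LSB = 2.9 V / 2^14.
V_out = V_min + code × LSB = -1.45 V + 12411 × 2.9 V / 16384
      = -1.45 + 2.19677 = 0.746771 V.

0.7468 V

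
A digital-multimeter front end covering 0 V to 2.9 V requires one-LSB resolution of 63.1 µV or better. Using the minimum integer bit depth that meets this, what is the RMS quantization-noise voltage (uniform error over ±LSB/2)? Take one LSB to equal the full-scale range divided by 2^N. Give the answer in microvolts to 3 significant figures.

12.8 µV

Full-scale range = 2.9 V.
Required number of levels: 2.9/63.1 µV = 45959; smallest N with 2^N ≥ that is 16.
One LSB is 2.9 V / 65536 = 44.250 µV.
V_rms = LSB/√12 = 12.8 µV.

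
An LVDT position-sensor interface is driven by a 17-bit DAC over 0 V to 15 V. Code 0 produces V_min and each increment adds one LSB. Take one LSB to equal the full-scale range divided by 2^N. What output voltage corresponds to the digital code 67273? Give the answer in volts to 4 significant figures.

7.699 V

Full-scale range = 15 V. LSB = 15 V / 2^17.
V_out = 0 + 67273 × (15/131072) V
      = 0 + 7.69878 = 7.69878 V.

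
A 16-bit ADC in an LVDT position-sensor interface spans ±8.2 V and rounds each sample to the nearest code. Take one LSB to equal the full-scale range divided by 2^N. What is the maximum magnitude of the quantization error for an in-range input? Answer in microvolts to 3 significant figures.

125 µV

The full-scale span is 8.2 − (-8.2) = 16.4 V.
Step size = 16.4/65536 V = 250.24 µV.
|e|_max = LSB/2 = 125 µV.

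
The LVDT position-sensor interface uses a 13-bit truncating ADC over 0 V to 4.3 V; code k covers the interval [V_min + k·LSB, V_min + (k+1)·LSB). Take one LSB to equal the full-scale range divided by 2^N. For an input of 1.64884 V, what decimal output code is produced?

3141

Range is 4.3 V. LSB = 4.3 V / 2^13 ≈ 0.5249 mV.
V_in − V_min = 1.64884 − (0) = 1.64884 V.
Divide by LSB: 1.64884 × 8192/4.3 = 3141.2319.
Truncating gives code 3141.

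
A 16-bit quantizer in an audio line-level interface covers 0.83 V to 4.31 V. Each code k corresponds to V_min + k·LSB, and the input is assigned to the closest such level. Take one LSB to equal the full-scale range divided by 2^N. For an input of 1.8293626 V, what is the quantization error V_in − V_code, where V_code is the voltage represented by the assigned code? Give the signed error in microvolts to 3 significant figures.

Full-scale range = 4.31 V − (0.83 V) = 3.48 V. LSB = 3.48 V / 2^16 ≈ 53.10 µV.
Position in LSBs: (1.8293626 − (0.83)) × 65536/3.48 = 18820.1803; rounding gives k = 18820.
V_code = 0.83 + (18820/65536) × 3.48 = 1.8293530273 V.
V_in − V_code = 1.8293626 − (1.8293530273) = +9.57 µV.

+9.57 µV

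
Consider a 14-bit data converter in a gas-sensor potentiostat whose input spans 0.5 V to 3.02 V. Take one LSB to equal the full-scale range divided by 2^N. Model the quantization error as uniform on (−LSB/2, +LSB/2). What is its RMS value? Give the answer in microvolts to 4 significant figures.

Span: 3.02 V − (0.5 V) = 2.52 V.
LSB = 2.52 V / 2^14 = 153.809 µV.
For a uniform distribution on [−LSB/2, +LSB/2], V_rms = LSB/√12 = 153.809 µV/3.4641 = 44.40 µV.

44.40 µV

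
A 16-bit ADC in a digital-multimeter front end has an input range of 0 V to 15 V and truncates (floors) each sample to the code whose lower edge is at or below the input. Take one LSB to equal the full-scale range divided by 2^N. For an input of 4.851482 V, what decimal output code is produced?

Range is 15 V. LSB = 15 V / 2^16 ≈ 228.9 µV.
code = ⌊(V_in − V_min)/LSB⌋ = ⌊(V_in − V_min) × 2^16 / range⌋
     = ⌊(4.851482 − (0)) × 65536 / 15⌋ = ⌊4.851482 × 65536/15⌋
     = ⌊21196.448⌋ = 21196.

21196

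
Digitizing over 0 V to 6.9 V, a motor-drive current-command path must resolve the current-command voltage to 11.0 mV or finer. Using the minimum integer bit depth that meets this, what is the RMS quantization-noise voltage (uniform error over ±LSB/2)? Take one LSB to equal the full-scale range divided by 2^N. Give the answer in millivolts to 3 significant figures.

Span = 6.9 V.
6.9 V / 11.0 mV = 627.3. Since 2^9 = 512 and 2^10 = 1024, N = 10.
Step size = 6.9/1024 V = 6.7383 mV.
V_rms = LSB/√12 = 1.95 mV.

1.95 mV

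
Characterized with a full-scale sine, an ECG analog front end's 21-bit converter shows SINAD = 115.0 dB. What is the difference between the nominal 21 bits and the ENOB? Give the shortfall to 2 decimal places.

Effective bits = (115.0 − 1.76)/6.02 = 18.8106.
21 − 18.8106 = 2.19 bits below nominal.

2.19 bits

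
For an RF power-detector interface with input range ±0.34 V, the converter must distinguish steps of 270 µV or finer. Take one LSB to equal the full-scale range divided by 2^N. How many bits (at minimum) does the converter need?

The full-scale span is 0.34 − (-0.34) = 0.68 V.
0.68 V / 270 µV = 2519. Since 2^11 = 2048 and 2^12 = 4096, N = 12.

12 bits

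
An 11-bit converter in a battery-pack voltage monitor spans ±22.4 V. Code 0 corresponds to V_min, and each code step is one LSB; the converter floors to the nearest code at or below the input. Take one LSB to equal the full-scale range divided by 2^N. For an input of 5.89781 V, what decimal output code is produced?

1293

Range = 22.4 − (-22.4) = 44.8 V. LSB = 44.8 V / 2^11 ≈ 21.88 mV.
V_in − V_min = 5.89781 − (-22.4) = 28.29781 V.
Divide by LSB: 28.29781 × 2048/44.8 = 1293.6142.
Truncating gives code 1293.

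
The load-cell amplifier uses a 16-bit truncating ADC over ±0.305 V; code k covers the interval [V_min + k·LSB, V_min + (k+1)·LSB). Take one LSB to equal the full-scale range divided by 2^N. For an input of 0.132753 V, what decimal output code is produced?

47030

Span: 0.305 V − (-0.305 V) = 0.61 V. LSB = 0.61 V / 2^16 ≈ 9.308 µV.
V_in − V_min = 0.132753 − (-0.305) = 0.437753 V.
Divide by LSB: 0.437753 × 65536/0.61 = 47030.4600.
Truncating gives code 47030.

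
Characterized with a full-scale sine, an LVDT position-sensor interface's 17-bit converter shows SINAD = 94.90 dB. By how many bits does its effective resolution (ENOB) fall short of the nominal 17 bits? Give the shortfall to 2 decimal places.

ENOB = (SINAD − 1.76)/6.02 = (94.90 − 1.76)/6.02 = 15.4718 bits.
Shortfall = 17 − 15.4718 = 1.5282 bits.

1.53 bits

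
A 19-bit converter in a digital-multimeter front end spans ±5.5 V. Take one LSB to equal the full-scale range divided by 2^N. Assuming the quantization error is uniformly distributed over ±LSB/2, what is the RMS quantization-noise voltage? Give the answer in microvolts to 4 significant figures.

Full-scale range = 5.5 V − (-5.5 V) = 11 V.
One LSB is 11 V / 524288 = 20.9808 µV.
V_rms = LSB/√12 = 20.9808 µV / √12 = 6.057 µV.

6.057 µV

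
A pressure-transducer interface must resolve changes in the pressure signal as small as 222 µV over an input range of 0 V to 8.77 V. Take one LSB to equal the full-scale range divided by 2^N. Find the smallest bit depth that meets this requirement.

16 bits

Full-scale range = 8.77 V.
Required number of levels: 8.77/222 µV = 39505; smallest N with 2^N ≥ that is 16.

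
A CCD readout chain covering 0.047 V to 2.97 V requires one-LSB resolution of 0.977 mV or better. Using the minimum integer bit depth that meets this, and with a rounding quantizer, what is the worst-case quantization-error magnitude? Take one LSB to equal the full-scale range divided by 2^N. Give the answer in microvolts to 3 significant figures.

357 µV

The full-scale span is 2.97 − (0.047) = 2.923 V.
2.923 V / 0.977 mV = 2992. Since 2^11 = 2048 and 2^12 = 4096, N = 12.
LSB = 2.923 V ÷ 2^12 = 2.923/4096 V = 0.71362 mV.
Half an LSB is 357 µV.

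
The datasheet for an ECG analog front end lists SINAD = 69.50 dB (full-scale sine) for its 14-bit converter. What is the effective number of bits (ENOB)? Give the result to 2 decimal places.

11.25 bits

(69.50 − 1.76) / 6.02 = 67.74/6.02 = 11.2525 effective bits.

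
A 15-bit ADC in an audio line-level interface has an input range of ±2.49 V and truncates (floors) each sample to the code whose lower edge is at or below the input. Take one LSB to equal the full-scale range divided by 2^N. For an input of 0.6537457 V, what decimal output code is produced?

20685

Full-scale range = 2.49 V − (-2.49 V) = 4.98 V. LSB = 4.98 V / 2^15 ≈ 152.0 µV.
code = ⌊(V_in − V_min)/LSB⌋ = ⌊(V_in − V_min) × 2^15 / range⌋
     = ⌊(0.6537457 − (-2.49)) × 32768 / 4.98⌋ = ⌊3.1437457 × 32768/4.98⌋
     = ⌊20685.594⌋ = 20685.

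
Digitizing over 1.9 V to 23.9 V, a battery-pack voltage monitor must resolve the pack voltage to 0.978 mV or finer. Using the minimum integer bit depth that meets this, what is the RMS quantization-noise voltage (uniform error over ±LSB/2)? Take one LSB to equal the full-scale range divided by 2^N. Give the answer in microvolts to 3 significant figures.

194 µV

Full-scale range = 23.9 V − (1.9 V) = 22 V.
Required number of levels: 22/0.978 mV = 22495; smallest N with 2^N ≥ that is 15.
One LSB is 22 V / 32768 = 0.67139 mV.
σ_q = LSB/√12 = 0.67139 mV/3.4641 = 194 µV.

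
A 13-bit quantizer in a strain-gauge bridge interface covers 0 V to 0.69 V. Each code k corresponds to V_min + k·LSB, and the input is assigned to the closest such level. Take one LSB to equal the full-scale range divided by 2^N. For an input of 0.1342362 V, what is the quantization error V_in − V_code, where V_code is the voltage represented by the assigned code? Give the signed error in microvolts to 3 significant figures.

Range is 0.69 V. LSB = 0.69 V / 2^13 ≈ 84.23 µV.
(V_in − V_min)/LSB = (0.1342362 − (0)) × 8192/0.69 = 1593.7144 → nearest code k = 1594.
V_code = 0 + (1594/8192) × 0.69 = 0.1342602539 V.
Error = V_in − V_code = 0.1342362 − (0.1342602539) = −24.1 µV.

−24.1 µV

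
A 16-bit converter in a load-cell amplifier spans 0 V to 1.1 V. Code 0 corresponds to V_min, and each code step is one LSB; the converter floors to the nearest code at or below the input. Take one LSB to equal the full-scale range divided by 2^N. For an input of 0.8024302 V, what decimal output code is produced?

47807

V_FS = 1.1 V. LSB = 1.1 V / 2^16 ≈ 16.78 µV.
V_in − V_min = 0.8024302 − (0) = 0.8024302 V.
Divide by LSB: 0.8024302 × 65536/1.1 = 47807.3324.
Truncating gives code 47807.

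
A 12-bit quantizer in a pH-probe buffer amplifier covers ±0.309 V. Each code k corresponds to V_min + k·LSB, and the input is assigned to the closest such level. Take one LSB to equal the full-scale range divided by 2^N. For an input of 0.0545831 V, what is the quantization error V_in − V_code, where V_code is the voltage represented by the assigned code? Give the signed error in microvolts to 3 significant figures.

−35.1 µV

Span: 0.309 V − (-0.309 V) = 0.618 V. LSB = 0.618 V / 2^12 ≈ 150.9 µV.
Position in LSBs: (0.0545831 − (-0.309)) × 4096/0.618 = 2409.7676; rounding gives k = 2410.
Reconstructed level: -0.309 + 2410 × 0.618/4096 V = 0.05461816406 V.
e = 0.0545831 − (0.05461816406) = −35.1 µV.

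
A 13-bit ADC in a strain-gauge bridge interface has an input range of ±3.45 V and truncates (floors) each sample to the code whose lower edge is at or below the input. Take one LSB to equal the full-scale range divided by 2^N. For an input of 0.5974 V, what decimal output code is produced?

4805

The full-scale span is 3.45 − (-3.45) = 6.9 V. LSB = 6.9 V / 2^13 ≈ 0.8423 mV.
V_in − V_min = 0.5974 − (-3.45) = 4.0474 V.
Divide by LSB: 4.0474 × 8192/6.9 = 4805.2610.
Truncating gives code 4805.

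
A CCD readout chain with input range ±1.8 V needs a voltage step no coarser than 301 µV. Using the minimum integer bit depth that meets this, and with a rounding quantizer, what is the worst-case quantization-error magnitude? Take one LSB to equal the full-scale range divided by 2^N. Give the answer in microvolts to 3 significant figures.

110 µV

Full-scale range = 1.8 V − (-1.8 V) = 3.6 V.
3.6 V / 301 µV = 11960. Since 2^13 = 8192 and 2^14 = 16384, N = 14.
One LSB is 3.6 V / 16384 = 219.73 µV.
|e|_max = LSB/2 = 110 µV.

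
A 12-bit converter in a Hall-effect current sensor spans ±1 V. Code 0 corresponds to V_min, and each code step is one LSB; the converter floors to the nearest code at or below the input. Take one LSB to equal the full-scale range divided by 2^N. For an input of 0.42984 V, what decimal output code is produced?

Range = 1 − (-1) = 2 V. LSB = 2 V / 2^12 ≈ 488.3 µV.
V_in − V_min = 0.42984 − (-1) = 1.42984 V.
Divide by LSB: 1.42984 × 4096/2 = 2928.3123.
Truncating gives code 2928.

2928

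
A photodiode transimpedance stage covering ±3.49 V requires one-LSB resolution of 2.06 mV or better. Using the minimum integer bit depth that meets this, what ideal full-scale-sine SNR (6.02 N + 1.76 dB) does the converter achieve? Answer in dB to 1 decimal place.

Range = 3.49 − (-3.49) = 6.98 V.
6.98 V / 2.06 mV = 3388. Since 2^11 = 2048 and 2^12 = 4096, N = 12.
Ideal SNR at N = 12: 6.02·12 + 1.76 = 74.0 dB.

74.0 dB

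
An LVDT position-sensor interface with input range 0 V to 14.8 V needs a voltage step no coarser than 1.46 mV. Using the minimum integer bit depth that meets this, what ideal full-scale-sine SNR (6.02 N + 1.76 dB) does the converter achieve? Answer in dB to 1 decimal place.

Span = 14.8 V.
Required number of levels: 14.8/1.46 mV = 10137; smallest N with 2^N ≥ that is 14.
SNR = 6.02 × 14 + 1.76 = 86.04 dB.

86.0 dB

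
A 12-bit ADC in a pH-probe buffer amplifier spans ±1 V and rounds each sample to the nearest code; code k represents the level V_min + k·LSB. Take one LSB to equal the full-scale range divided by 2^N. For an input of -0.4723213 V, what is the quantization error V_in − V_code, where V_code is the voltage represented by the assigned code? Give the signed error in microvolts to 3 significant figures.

−153 µV

Span: 1 V − (-1 V) = 2 V. LSB = 2 V / 2^12 ≈ 488.3 µV.
Position in LSBs: (-0.4723213 − (-1)) × 4096/2 = 1080.6860; rounding gives k = 1081.
V_code = V_min + k × range/2^12 = -1 + 1081 × 2/4096 = -0.4721679688 V.
Error = V_in − V_code = -0.4723213 − (-0.4721679688) = −153 µV.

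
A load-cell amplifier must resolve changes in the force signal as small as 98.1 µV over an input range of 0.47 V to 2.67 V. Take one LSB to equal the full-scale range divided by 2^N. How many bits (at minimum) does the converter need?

15 bits

Span: 2.67 V − (0.47 V) = 2.2 V.
2.2 V / 98.1 µV = 22430. Since 2^14 = 16384 and 2^15 = 32768, N = 15.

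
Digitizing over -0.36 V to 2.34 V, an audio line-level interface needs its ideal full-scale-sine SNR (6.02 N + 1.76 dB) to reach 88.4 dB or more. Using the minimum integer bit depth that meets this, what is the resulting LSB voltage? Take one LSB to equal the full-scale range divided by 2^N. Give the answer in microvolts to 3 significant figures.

Span: 2.34 V − (-0.36 V) = 2.7 V.
6.02 N + 1.76 ≥ 88.4 gives N ≥ 14.392, so the minimum integer is 15.
Step size = 2.7/32768 V = 82.4 µV.

82.4 µV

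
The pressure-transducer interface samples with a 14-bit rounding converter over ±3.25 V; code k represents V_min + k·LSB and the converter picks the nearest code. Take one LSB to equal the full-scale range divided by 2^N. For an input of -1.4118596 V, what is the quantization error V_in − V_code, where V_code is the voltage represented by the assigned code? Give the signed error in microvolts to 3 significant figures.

+97.2 µV

The full-scale span is 3.25 − (-3.25) = 6.5 V. LSB = 6.5 V / 2^14 ≈ 396.7 µV.
Position in LSBs: (-1.4118596 − (-3.25)) × 16384/6.5 = 4633.2450; rounding gives k = 4633.
V_code = -3.25 + (4633/16384) × 6.5 = -1.4119567871 V.
e = -1.4118596 − (-1.4119567871) = +97.2 µV.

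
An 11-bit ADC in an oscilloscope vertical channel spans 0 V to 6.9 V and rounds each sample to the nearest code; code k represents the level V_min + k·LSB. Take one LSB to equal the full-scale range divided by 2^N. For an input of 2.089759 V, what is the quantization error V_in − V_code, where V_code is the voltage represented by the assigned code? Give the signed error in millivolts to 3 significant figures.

V_FS = 6.9 V. LSB = 6.9 V / 2^11 ≈ 3.369 mV.
(2.089759 − (0)) / LSB = 2.089759 × 2048/6.9 = 620.2647. Nearest integer: k = 620.
Reconstructed level: 0 + 620 × 6.9/2048 V = 2.088867188 V.
V_in − V_code = 2.089759 − (2.088867188) = +0.892 mV.

+0.892 mV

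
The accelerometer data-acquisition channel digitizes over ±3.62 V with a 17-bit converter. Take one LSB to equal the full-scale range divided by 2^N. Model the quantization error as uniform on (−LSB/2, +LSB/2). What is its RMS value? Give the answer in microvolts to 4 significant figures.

15.95 µV

The full-scale span is 3.62 − (-3.62) = 7.24 V.
Step size = 7.24/131072 V = 55.2368 µV.
V_rms = LSB/√12 = 55.2368 µV / √12 = 15.95 µV.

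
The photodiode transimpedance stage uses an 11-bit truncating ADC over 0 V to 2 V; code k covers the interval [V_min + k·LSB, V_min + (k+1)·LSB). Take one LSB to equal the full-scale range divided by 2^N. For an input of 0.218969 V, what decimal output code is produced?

V_FS = 2 V. LSB = 2 V / 2^11 ≈ 0.9766 mV.
V_in − V_min = 0.218969 − (0) = 0.218969 V.
Divide by LSB: 0.218969 × 2048/2 = 224.2243.
Truncating gives code 224.

224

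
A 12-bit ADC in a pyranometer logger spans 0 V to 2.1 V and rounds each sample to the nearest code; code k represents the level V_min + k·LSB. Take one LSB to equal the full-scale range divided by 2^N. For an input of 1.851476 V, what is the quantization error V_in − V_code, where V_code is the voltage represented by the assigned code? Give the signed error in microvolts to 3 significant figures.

+133 µV

V_FS = 2.1 V. LSB = 2.1 V / 2^12 ≈ 0.5127 mV.
(1.851476 − (0)) / LSB = 1.851476 × 4096/2.1 = 3611.2599. Nearest integer: k = 3611.
V_code = 0 + (3611/4096) × 2.1 = 1.851342773 V.
V_in − V_code = 1.851476 − (1.851342773) = +133 µV.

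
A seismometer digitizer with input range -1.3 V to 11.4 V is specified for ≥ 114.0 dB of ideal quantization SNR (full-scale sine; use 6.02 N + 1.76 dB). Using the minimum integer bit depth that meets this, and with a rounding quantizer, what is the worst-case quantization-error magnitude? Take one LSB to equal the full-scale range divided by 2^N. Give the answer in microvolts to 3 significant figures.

Span: 11.4 V − (-1.3 V) = 12.7 V.
Solving 6.02 N ≥ 114.0 − 1.76: N ≥ 18.645. Round up → N = 19.
One LSB is 12.7 V / 524288 = 24.223 µV.
Max error for round-to-nearest is LSB/2 = 12.1 µV.

12.1 µV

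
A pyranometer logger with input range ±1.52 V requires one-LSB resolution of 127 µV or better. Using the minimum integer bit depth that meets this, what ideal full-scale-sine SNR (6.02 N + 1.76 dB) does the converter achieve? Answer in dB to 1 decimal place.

Full-scale range = 1.52 V − (-1.52 V) = 3.04 V.
Need 2^N ≥ 3.04 V / 127 µV = 23940 → N_min = 15.
6.02(15) + 1.76 = 92.06 dB.

92.1 dB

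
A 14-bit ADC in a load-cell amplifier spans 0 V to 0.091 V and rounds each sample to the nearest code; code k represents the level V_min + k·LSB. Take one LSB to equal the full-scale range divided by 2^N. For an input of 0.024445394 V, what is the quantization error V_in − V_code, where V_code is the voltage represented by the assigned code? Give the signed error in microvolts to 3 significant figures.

Range is 0.091 V. LSB = 0.091 V / 2^14 ≈ 5.554 µV.
Position in LSBs: (0.024445394 − (0)) × 16384/0.091 = 4401.2454; rounding gives k = 4401.
Reconstructed level: 0 + 4401 × 0.091/16384 V = 0.024444030762 V.
e = 0.024445394 − (0.024444030762) = +1.36 µV.

+1.36 µV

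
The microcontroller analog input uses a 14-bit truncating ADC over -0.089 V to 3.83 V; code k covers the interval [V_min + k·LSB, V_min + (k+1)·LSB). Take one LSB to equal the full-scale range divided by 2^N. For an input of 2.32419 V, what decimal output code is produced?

10088

The full-scale span is 3.83 − (-0.089) = 3.919 V. LSB = 3.919 V / 2^14 ≈ 239.2 µV.
code = ⌊(V_in − V_min)/LSB⌋ = ⌊(V_in − V_min) × 2^14 / range⌋
     = ⌊(2.32419 − (-0.089)) × 16384 / 3.919⌋ = ⌊2.41319 × 16384/3.919⌋
     = ⌊10088.723⌋ = 10088.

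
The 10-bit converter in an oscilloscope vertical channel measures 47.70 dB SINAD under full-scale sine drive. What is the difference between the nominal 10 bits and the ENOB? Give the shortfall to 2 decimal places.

2.37 bits

Effective bits = (47.70 − 1.76)/6.02 = 7.6312.
Lost resolution: 10 − 7.6312 = 2.3688 bits.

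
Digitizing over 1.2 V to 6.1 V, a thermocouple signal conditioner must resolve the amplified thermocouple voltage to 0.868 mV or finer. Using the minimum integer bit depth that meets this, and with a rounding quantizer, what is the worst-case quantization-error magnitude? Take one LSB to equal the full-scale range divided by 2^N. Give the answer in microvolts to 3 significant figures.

299 µV

The full-scale span is 6.1 − (1.2) = 4.9 V.
Levels needed ≥ 4.9/0.868 mV = 5645. 2^13 = 8192 suffices, so N_min = 13.
LSB = 4.9 V / 2^13 = 0.59814 mV.
|e|_max = LSB/2 = 299 µV.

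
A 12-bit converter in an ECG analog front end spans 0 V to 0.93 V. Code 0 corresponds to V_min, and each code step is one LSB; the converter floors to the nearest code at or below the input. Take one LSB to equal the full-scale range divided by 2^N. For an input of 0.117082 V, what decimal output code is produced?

Span = 0.93 V. LSB = 0.93 V / 2^12 ≈ 227.1 µV.
V_in − V_min = 0.117082 − (0) = 0.117082 V.
Divide by LSB: 0.117082 × 4096/0.93 = 515.6644.
Truncating gives code 515.

515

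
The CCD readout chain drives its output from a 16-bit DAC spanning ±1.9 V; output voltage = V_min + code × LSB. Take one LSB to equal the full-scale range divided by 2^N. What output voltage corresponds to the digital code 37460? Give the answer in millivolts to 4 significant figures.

Span: 1.9 V − (-1.9 V) = 3.8 V. LSB = 3.8 V / 2^16.
Output = V_min + (37460/65536) × range = -1.9 + 0.571594 × 3.8 V
      = -1.9 + 2.17206 = 0.272058 V.

272.1 mV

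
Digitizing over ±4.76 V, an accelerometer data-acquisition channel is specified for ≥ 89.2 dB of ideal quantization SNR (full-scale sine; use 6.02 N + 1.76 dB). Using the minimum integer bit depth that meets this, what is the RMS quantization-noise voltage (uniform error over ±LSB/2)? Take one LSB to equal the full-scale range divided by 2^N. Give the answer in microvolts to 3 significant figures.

Span: 4.76 V − (-4.76 V) = 9.52 V.
Required N = ⌈(89.2 − 1.76)/6.02⌉ = ⌈14.525⌉ = 15.
LSB = 9.52 V ÷ 2^15 = 9.52/32768 V = 290.53 µV.
RMS noise = LSB/√12 = 83.9 µV.

83.9 µV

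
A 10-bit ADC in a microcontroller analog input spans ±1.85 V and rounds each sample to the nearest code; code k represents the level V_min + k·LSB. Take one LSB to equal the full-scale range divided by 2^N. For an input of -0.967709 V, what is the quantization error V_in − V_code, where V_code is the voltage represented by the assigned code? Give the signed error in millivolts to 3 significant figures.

Range = 1.85 − (-1.85) = 3.7 V. LSB = 3.7 V / 2^10 ≈ 3.613 mV.
(V_in − V_min)/LSB = (-0.967709 − (-1.85)) × 1024/3.7 = 244.1800 → nearest code k = 244.
Reconstructed level: -1.85 + 244 × 3.7/1024 V = -0.9683593750 V.
Error = V_in − V_code = -0.967709 − (-0.9683593750) = +0.650 mV.

+0.650 mV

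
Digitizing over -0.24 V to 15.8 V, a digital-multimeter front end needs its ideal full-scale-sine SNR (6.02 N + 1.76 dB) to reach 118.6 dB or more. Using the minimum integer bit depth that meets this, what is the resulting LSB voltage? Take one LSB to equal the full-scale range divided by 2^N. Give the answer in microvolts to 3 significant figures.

15.3 µV

Range = 15.8 − (-0.24) = 16.04 V.
6.02 N + 1.76 ≥ 118.6 gives N ≥ 19.409, so the minimum integer is 20.
Step size = 16.04/1048576 V = 15.3 µV.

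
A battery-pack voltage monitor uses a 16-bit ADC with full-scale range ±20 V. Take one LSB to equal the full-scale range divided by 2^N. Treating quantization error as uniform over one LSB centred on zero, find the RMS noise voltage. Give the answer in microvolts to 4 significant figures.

176.2 µV

The full-scale span is 20 − (-20) = 40 V.
LSB = 40 V ÷ 2^16 = 40/65536 V = 0.610352 mV.
σ_q = LSB/√12 = 0.610352 mV/3.4641 = 176.2 µV.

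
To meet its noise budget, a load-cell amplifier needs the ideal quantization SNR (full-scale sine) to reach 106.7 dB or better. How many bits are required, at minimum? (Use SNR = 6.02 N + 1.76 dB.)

18 bits

Solving 6.02 N ≥ 106.7 − 1.76: N ≥ 17.432. Round up → N = 18.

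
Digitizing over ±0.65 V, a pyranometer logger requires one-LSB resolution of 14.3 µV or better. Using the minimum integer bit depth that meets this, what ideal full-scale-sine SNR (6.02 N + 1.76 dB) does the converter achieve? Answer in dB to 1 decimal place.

Range = 0.65 − (-0.65) = 1.3 V.
1.3 V / 14.3 µV = 90910. Since 2^16 = 65536 and 2^17 = 131072, N = 17.
Ideal SNR at N = 17: 6.02·17 + 1.76 = 104.1 dB.

104.1 dB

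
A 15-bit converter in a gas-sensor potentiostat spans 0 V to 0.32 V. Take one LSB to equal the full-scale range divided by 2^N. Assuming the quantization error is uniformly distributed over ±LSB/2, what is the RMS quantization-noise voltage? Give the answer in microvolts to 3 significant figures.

2.82 µV

Range is 0.32 V.
Step size = 0.32/32768 V = 9.7656 µV.
For a uniform distribution on [−LSB/2, +LSB/2], V_rms = LSB/√12 = 9.7656 µV/3.4641 = 2.82 µV.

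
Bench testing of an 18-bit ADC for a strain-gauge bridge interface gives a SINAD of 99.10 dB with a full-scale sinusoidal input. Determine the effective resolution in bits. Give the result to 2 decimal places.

16.17 bits

ENOB = (99.10 − 1.76)/6.02 = 16.1694 bits.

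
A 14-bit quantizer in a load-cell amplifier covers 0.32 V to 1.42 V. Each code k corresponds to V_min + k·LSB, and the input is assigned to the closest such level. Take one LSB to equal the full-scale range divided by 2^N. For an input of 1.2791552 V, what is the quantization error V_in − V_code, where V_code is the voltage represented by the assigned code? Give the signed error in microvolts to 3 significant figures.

Range = 1.42 − (0.32) = 1.1 V. LSB = 1.1 V / 2^14 ≈ 67.14 µV.
Position in LSBs: (1.2791552 − (0.32)) × 16384/1.1 = 14286.1807; rounding gives k = 14286.
Reconstructed level: 0.32 + 14286 × 1.1/16384 V = 1.2791430664 V.
Error = V_in − V_code = 1.2791552 − (1.2791430664) = +12.1 µV.

+12.1 µV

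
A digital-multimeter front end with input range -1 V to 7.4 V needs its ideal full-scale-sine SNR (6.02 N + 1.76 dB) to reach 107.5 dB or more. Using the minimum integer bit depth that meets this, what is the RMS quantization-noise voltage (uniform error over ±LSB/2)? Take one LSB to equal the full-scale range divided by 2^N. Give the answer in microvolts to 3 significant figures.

9.25 µV

Span: 7.4 V − (-1 V) = 8.4 V.
Solving 6.02 N ≥ 107.5 − 1.76: N ≥ 17.565. Round up → N = 18.
Step size = 8.4/262144 V = 32.043 µV.
σ_q = LSB/√12 = 32.043 µV/3.4641 = 9.25 µV.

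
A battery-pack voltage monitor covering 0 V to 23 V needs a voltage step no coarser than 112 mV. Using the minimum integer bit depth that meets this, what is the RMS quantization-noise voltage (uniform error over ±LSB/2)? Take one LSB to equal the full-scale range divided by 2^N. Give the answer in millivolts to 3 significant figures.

V_FS = 23 V.
23 V / 112 mV = 205.4. Since 2^7 = 128 and 2^8 = 256, N = 8.
LSB = 23 V / 2^8 = 89.844 mV.
V_rms = LSB/√12 = 25.9 mV.

25.9 mV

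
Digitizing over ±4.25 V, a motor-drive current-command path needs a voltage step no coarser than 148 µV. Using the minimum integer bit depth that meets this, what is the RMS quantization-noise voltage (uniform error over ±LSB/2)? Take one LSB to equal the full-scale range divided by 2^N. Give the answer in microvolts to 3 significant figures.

37.4 µV

Full-scale range = 4.25 V − (-4.25 V) = 8.5 V.
Required number of levels: 8.5/148 µV = 57432; smallest N with 2^N ≥ that is 16.
One LSB is 8.5 V / 65536 = 129.70 µV.
σ_q = LSB/√12 = 129.70 µV/3.4641 = 37.4 µV.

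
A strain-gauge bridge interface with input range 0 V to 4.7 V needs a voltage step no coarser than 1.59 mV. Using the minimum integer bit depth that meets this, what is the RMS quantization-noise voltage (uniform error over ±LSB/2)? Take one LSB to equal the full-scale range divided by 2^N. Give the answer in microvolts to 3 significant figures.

331 µV

V_FS = 4.7 V.
Required number of levels: 4.7/1.59 mV = 2956.0; smallest N with 2^N ≥ that is 12.
LSB = 4.7 V / 2^12 = 1.1475 mV.
RMS noise = LSB/√12 = 331 µV.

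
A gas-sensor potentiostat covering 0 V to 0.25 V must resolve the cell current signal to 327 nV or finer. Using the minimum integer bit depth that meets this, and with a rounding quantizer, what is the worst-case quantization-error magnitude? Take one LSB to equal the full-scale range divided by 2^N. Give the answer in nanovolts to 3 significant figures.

119 nV

Range is 0.25 V.
0.25 V / 327 nV = 764500. Since 2^19 = 524288 and 2^20 = 1048576, N = 20.
Step size = 0.25/1048576 V = 238.42 nV.
|e|_max = LSB/2 = 119 nV.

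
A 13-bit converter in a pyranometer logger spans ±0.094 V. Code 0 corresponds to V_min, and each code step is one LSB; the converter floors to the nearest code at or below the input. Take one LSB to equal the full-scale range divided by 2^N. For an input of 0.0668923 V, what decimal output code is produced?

7010

Range = 0.094 − (-0.094) = 0.188 V. LSB = 0.188 V / 2^13 ≈ 22.95 µV.
(V_in − V_min) × 2^13/range = (0.0668923 − (-0.094)) × 8192/0.188 = 7010.796.
Floor → code = 7010.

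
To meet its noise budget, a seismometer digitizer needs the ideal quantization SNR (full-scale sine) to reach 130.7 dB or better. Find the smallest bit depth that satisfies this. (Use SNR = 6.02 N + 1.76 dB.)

22 bits

Solving 6.02 N ≥ 130.7 − 1.76: N ≥ 21.419. Round up → N = 22.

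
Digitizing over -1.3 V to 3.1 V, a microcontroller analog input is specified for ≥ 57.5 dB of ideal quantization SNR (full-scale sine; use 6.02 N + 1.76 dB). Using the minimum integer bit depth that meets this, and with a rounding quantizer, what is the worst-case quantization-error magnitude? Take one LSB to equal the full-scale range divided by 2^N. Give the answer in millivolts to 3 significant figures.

2.15 mV

The full-scale span is 3.1 − (-1.3) = 4.4 V.
Solving 6.02 N ≥ 57.5 − 1.76: N ≥ 9.259. Round up → N = 10.
One LSB is 4.4 V / 1024 = 4.2969 mV.
Half an LSB is 2.15 mV.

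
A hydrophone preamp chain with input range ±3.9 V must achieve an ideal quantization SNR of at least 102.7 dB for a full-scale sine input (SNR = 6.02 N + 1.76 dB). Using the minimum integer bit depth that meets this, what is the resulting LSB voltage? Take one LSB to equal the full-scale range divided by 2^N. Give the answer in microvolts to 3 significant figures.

Range = 3.9 − (-3.9) = 7.8 V.
6.02 N + 1.76 ≥ 102.7 gives N ≥ 16.767, so the minimum integer is 17.
LSB = 7.8 V / 2^17 = 59.5 µV.

59.5 µV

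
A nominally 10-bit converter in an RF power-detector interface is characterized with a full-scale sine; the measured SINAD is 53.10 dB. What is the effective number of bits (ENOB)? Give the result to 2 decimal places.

ENOB = (SINAD − 1.76) / 6.02 = (53.10 − 1.76) / 6.02 = 51.34 / 6.02 = 8.5282.

8.53 bits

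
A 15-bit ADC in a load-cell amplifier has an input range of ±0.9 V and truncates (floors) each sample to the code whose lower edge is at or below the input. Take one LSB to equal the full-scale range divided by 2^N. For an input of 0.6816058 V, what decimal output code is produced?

28792

Range = 0.9 − (-0.9) = 1.8 V. LSB = 1.8 V / 2^15 ≈ 54.93 µV.
V_in − V_min = 0.6816058 − (-0.9) = 1.5816058 V.
Divide by LSB: 1.5816058 × 32768/1.8 = 28792.2549.
Truncating gives code 28792.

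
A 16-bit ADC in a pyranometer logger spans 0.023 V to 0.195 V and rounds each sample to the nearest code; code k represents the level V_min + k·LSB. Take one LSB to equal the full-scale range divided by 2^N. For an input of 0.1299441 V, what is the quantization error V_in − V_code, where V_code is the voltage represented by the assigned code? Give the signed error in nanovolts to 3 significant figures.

+496 nV

Full-scale range = 0.195 V − (0.023 V) = 0.172 V. LSB = 0.172 V / 2^16 ≈ 2.625 µV.
(0.1299441 − (0.023)) / LSB = 0.1069441 × 65536/0.172 = 40748.1892. Nearest integer: k = 40748.
Reconstructed level: 0.023 + 40748 × 0.172/65536 V = 0.12994360352 V.
Error = V_in − V_code = 0.1299441 − (0.12994360352) = +496 nV.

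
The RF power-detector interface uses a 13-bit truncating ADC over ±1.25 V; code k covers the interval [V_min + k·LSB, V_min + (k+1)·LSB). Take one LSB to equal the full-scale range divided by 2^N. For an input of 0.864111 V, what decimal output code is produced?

6927

Span: 1.25 V − (-1.25 V) = 2.5 V. LSB = 2.5 V / 2^13 ≈ 305.2 µV.
code = ⌊(V_in − V_min)/LSB⌋ = ⌊(V_in − V_min) × 2^13 / range⌋
     = ⌊(0.864111 − (-1.25)) × 8192 / 2.5⌋ = ⌊2.114111 × 8192/2.5⌋
     = ⌊6927.519⌋ = 6927.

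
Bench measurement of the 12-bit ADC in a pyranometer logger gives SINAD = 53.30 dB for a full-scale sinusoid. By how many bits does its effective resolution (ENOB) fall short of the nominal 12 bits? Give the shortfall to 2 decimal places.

3.44 bits

ENOB = (SINAD − 1.76)/6.02 = (53.30 − 1.76)/6.02 = 8.5615 bits.
12 − 8.5615 = 3.44 bits below nominal.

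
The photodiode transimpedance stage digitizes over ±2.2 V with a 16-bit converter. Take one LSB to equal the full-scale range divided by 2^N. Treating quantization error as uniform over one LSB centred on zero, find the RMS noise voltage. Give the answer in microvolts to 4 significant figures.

19.38 µV

Full-scale range = 2.2 V − (-2.2 V) = 4.4 V.
LSB = 4.4 V ÷ 2^16 = 4.4/65536 V = 67.1387 µV.
σ_q = LSB/√12 = 67.1387 µV/3.4641 = 19.38 µV.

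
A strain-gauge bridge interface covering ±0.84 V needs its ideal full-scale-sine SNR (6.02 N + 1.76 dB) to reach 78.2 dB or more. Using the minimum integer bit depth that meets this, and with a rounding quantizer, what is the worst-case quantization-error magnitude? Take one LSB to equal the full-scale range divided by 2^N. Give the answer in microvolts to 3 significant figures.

103 µV

Full-scale range = 0.84 V − (-0.84 V) = 1.68 V.
Required N = ⌈(78.2 − 1.76)/6.02⌉ = ⌈12.698⌉ = 13.
One LSB is 1.68 V / 8192 = 205.08 µV.
Max error for round-to-nearest is LSB/2 = 103 µV.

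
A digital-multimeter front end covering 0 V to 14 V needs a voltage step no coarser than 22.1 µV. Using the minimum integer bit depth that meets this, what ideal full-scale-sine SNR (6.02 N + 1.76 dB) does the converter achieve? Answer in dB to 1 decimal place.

122.2 dB

V_FS = 14 V.
Required number of levels: 14/22.1 µV = 633480; smallest N with 2^N ≥ that is 20.
Ideal SNR at N = 20: 6.02·20 + 1.76 = 122.2 dB.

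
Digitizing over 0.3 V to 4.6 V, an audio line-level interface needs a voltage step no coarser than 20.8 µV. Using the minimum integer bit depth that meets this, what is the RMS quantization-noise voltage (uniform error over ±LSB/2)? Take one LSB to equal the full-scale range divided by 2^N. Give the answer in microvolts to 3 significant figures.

4.74 µV

Span: 4.6 V − (0.3 V) = 4.3 V.
4.3 V / 20.8 µV = 206700. Since 2^17 = 131072 and 2^18 = 262144, N = 18.
LSB = 4.3 V / 2^18 = 16.403 µV.
RMS noise = LSB/√12 = 4.74 µV.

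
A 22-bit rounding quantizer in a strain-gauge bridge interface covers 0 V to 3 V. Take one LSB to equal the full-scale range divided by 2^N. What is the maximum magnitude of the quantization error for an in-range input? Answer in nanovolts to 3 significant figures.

358 nV

Range is 3 V.
LSB = 3 V ÷ 2^22 = 3/4194304 V = 0.71526 µV.
A rounding quantizer has |error| ≤ LSB/2 = 358 nV.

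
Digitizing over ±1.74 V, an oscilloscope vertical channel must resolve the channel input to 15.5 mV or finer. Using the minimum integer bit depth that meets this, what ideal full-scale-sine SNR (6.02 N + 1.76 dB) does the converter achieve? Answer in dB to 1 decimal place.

Span: 1.74 V − (-1.74 V) = 3.48 V.
Levels needed ≥ 3.48/15.5 mV = 224.5. 2^8 = 256 suffices, so N_min = 8.
Ideal SNR at N = 8: 6.02·8 + 1.76 = 49.9 dB.

49.9 dB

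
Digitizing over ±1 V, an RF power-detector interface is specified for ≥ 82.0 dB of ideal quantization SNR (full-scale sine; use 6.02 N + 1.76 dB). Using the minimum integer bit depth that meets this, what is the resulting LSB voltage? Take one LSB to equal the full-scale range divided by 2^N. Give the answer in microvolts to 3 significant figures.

122 µV

Full-scale range = 1 V − (-1 V) = 2 V.
N ≥ (82.0 − 1.76)/6.02 = 13.329 → N_min = 14.
One LSB is 2 V / 16384 = 122 µV.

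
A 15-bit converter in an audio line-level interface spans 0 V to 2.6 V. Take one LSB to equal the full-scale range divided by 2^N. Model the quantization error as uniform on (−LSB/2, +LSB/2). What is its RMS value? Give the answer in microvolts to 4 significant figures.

22.91 µV

Range is 2.6 V.
LSB = 2.6 V / 2^15 = 79.3457 µV.
RMS of a uniform error over width LSB is LSB/√12 = 22.91 µV.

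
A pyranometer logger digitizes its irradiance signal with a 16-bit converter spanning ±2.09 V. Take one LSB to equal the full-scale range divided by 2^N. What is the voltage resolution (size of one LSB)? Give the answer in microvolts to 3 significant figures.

63.8 µV

Range = 2.09 − (-2.09) = 4.18 V.
Number of codes = 2^16 = 65536.
Step size = 4.18/65536 V = 63.8 µV.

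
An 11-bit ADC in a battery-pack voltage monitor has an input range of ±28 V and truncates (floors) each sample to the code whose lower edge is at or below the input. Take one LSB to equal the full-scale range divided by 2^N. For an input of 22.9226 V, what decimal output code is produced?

1862

Range = 28 − (-28) = 56 V. LSB = 56 V / 2^11 ≈ 27.34 mV.
V_in − V_min = 22.9226 − (-28) = 50.9226 V.
Divide by LSB: 50.9226 × 2048/56 = 1862.3122.
Truncating gives code 1862.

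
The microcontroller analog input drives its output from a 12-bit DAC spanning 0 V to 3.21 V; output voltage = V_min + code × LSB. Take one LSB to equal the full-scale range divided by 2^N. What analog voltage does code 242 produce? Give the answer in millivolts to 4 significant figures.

Full-scale range = 3.21 V. LSB = 3.21 V / 2^12.
V_out = V_min + code × LSB = 0 V + 242 × 3.21 V / 4096
      = 0 V + 0.189653 V = 0.189653 V.

189.7 mV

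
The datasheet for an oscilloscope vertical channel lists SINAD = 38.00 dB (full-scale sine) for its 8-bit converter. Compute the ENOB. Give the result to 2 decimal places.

(38.00 − 1.76) / 6.02 = 36.24/6.02 = 6.0199 effective bits.

6.02 bits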